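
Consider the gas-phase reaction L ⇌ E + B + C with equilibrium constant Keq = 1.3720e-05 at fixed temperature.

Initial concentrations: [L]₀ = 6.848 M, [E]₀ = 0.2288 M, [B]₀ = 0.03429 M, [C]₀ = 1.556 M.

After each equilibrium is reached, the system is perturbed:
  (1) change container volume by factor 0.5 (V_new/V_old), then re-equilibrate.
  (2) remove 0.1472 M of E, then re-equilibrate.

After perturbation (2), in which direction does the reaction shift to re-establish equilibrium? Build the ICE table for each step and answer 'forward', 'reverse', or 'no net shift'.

Q₀ = 0.001783 vs Keq = 1.3720e-05 ⇒ Q>K, reverse
Step 1:
                  L         E         B         C
  init        6.848    0.2288   0.03429     1.556
  Δ         0.03397  -0.03397  -0.03397  -0.03397
  eq          6.882    0.1948 3.1841e-04     1.522
  solve Keq expr → x = -0.03397; check Q = 1.3720e-05
Then change container volume by factor 0.5 (V_new/V_old).
Step 2:
                  L         E         B         C
  init        13.76    0.3897 6.3683e-04     3.044
  Δ       4.7739e-04 -4.7739e-04 -4.7739e-04 -4.7739e-04
  eq          13.76    0.3892 1.5943e-04     3.044
  solve Keq expr → x = -4.7739e-04; check Q = 1.3720e-05
Then remove 0.1472 M of E.
Step 3:
                  L         E         B         C
  init        13.76     0.242 1.5943e-04     3.044
  Δ       -9.6873e-05 9.6873e-05 9.6873e-05 9.6873e-05
  eq          13.76    0.2421 2.5631e-04     3.044
  solve Keq expr → x = 9.6873e-05; check Q = 1.3720e-05

Direction: forward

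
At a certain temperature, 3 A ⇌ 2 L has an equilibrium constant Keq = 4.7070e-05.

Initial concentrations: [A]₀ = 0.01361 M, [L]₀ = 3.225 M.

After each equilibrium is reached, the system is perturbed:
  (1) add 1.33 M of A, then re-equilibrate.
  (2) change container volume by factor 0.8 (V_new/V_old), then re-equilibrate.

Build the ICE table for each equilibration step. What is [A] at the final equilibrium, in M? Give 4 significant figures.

[A]_eq = 7.514 M

Q₀ = 4.1256e+06 vs Keq = 4.7070e-05 ⇒ Q>K, reverse
Step 1:
                    A           L
  I           0.01361       3.225
  C             4.731      -3.154
  E             4.745     0.07091
  solve Keq expr → x = -1.577; check Q = 4.7070e-05
Then add 1.33 M of A.
Step 2:
                    A           L
  I             6.075     0.07091
  C          -0.04598     0.03065
  E             6.029      0.1016
  solve Keq expr → x = 0.01533; check Q = 4.7070e-05
Then change container volume by factor 0.8 (V_new/V_old).
Step 3:
                    A           L
  I             7.536      0.1269
  C          -0.02156     0.01438
  E             7.514      0.1413
  solve Keq expr → x = 0.007188; check Q = 4.7070e-05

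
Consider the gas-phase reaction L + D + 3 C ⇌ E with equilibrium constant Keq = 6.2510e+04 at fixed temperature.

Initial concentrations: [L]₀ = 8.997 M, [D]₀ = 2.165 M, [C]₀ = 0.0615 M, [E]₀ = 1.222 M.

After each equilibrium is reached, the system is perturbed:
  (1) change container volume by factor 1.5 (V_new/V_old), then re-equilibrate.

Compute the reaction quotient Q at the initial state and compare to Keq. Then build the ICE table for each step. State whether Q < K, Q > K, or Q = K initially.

Q₀ = 269.7 vs Keq = 6.2510e+04 ⇒ Q<K, forward
Step 1:
                  L         D         C         E
  I           8.997     2.165    0.0615     1.222
  C        -0.01714  -0.01714  -0.05141   0.01714
  E            8.98     2.148   0.01009     1.239
  solve Keq expr → x = 0.01714; check Q = 6.2510e+04
Then change container volume by factor 1.5 (V_new/V_old).
Step 2:
                  L         D         C         E
  I           5.987     1.432  0.006728    0.8261
  C        0.001604  0.001604  0.004811 -0.001604
  E           5.988     1.434   0.01154    0.8245
  solve Keq expr → x = -0.001604; check Q = 6.2510e+04

Q₀ = 269.7; Q < K (proceeds forward)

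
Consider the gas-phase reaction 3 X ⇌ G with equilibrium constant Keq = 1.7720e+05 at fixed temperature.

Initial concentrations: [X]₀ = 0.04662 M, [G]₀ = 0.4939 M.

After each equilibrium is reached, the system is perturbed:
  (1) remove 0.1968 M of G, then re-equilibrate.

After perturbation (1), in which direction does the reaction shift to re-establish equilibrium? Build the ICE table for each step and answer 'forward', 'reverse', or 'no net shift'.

Q₀ = 4874 vs Keq = 1.7720e+05 ⇒ Q<K, forward
Step 1:
                  X         G
  Initial   0.04662    0.4939
  Change   -0.03244   0.01081
  Equil     0.01418    0.5047
  solve Keq expr → x = 0.01081; check Q = 1.7720e+05
Then remove 0.1968 M of G.
Step 2:
                  X         G
  Initial   0.01418    0.3079
  Change  -0.002144 7.1450e-04
  Equil     0.01203    0.3086
  solve Keq expr → x = 7.1450e-04; check Q = 1.7720e+05

Direction: forward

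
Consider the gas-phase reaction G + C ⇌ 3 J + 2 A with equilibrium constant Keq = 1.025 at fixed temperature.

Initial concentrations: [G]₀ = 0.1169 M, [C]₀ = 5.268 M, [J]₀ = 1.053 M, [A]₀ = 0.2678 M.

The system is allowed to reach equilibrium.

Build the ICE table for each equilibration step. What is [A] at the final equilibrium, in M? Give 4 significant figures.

[A]_eq = 0.392 M

Q₀ = 0.136 vs Keq = 1.025 ⇒ Q<K, forward
Step 1:
                    G           C           J           A
  Initial      0.1169       5.268       1.053      0.2678
  Change     -0.06209    -0.06209      0.1863      0.1242
  Equil       0.05481       5.206       1.239       0.392
  solve Keq expr → x = 0.06209; check Q = 1.025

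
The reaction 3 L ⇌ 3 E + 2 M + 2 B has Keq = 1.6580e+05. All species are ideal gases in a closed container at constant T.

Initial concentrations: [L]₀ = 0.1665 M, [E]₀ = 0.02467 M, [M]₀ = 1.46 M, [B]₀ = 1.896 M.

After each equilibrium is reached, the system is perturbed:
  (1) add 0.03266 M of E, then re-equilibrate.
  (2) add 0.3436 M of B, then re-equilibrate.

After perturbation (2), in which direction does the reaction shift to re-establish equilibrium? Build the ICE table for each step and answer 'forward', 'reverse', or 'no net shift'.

Q₀ = 0.02493 vs Keq = 1.6580e+05 ⇒ Q<K, forward
Step 1:
                    L           E           M           B
  init         0.1665     0.02467        1.46       1.896
  Δ           -0.1593      0.1593      0.1062      0.1062
  eq         0.007175       0.184       1.566       2.002
  solve Keq expr → x = 0.05311; check Q = 1.6580e+05
Then add 0.03266 M of E.
Step 2:
                    L           E           M           B
  init       0.007175      0.2167       1.566       2.002
  Δ          0.001221   -0.001221 -8.1393e-04 -8.1393e-04
  eq         0.008396      0.2154       1.565       2.001
  solve Keq expr → x = -4.0696e-04; check Q = 1.6580e+05
Then add 0.3436 M of B.
Step 3:
                    L           E           M           B
  init       0.008396      0.2154       1.565       2.345
  Δ        8.9280e-04 -8.9280e-04 -5.9520e-04 -5.9520e-04
  eq         0.009289      0.2145       1.565       2.344
  solve Keq expr → x = -2.9760e-04; check Q = 1.6580e+05

Direction: reverse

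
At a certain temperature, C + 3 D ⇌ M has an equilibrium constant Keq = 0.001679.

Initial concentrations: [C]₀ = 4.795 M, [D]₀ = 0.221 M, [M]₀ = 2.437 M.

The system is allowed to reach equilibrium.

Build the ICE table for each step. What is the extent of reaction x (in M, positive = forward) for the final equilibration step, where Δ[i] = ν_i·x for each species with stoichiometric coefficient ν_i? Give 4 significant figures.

x = -1.445 M

Q₀ = 47.09 vs Keq = 0.001679 ⇒ Q>K, reverse
Step 1:
                  C         D         M
  Initial     4.795     0.221     2.437
  Change      1.445     4.336    -1.445
  Equil        6.24     4.557    0.9916
  solve Keq expr → x = -1.445; check Q = 0.001679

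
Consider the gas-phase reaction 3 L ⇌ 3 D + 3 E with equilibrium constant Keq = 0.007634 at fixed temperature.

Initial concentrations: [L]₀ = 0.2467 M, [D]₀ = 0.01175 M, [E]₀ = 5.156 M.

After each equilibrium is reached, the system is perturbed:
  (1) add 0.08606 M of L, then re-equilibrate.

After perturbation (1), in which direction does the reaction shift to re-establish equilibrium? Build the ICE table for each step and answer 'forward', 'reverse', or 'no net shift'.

Direction: forward

Q₀ = 0.01481 vs Keq = 0.007634 ⇒ Q>K, reverse
Step 1:
                   L          D          E
  Initial     0.2467    0.01175      5.156
  Change    0.002239  -0.002239  -0.002239
  Equil       0.2489   0.009511      5.154
  solve Keq expr → x = -7.4638e-04; check Q = 0.007634
Then add 0.08606 M of L.
Step 2:
                   L          D          E
  Initial      0.335   0.009511      5.154
  Change   -0.003159   0.003159   0.003159
  Equil       0.3318    0.01267      5.157
  solve Keq expr → x = 0.001053; check Q = 0.007634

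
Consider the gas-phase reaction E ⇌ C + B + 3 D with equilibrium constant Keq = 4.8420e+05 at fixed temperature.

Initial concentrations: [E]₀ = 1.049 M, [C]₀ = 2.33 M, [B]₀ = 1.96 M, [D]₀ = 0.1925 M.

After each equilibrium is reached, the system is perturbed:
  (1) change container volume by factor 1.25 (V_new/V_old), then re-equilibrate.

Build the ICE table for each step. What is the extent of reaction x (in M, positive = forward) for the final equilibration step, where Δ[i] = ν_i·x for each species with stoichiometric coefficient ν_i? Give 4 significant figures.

Q₀ = 0.03105 vs Keq = 4.8420e+05 ⇒ Q<K, forward
Step 1:
                    E           C           B           D
  I             1.049        2.33        1.96      0.1925
  C            -1.048       1.048       1.048       3.145
  E        7.8002e-04       3.378       3.008       3.337
  solve Keq expr → x = 1.048; check Q = 4.8420e+05
Then change container volume by factor 1.25 (V_new/V_old).
Step 2:
                    E           C           B           D
  I        6.2401e-04       2.703       2.407        2.67
  C       -3.6803e-04  3.6803e-04  3.6803e-04    0.001104
  E        2.5599e-04       2.703       2.407       2.671
  solve Keq expr → x = 3.6803e-04; check Q = 4.8420e+05

x = 3.6803e-04 M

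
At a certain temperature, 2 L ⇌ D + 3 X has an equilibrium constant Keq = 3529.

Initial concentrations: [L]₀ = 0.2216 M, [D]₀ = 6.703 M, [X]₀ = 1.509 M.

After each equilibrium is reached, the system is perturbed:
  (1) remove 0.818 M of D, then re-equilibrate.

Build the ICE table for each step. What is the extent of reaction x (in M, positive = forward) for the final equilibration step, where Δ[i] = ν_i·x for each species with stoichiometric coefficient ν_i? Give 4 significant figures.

Q₀ = 469 vs Keq = 3529 ⇒ Q<K, forward
Step 1:
                  L         D         X
  I          0.2216     6.703     1.509
  C         -0.1249   0.06243    0.1873
  E         0.09673     6.765     1.696
  solve Keq expr → x = 0.06243; check Q = 3529
Then remove 0.818 M of D.
Step 2:
                  L         D         X
  I         0.09673     5.947     1.696
  C       -0.005369  0.002685  0.008054
  E         0.09136      5.95     1.704
  solve Keq expr → x = 0.002685; check Q = 3529

x = 0.002685 M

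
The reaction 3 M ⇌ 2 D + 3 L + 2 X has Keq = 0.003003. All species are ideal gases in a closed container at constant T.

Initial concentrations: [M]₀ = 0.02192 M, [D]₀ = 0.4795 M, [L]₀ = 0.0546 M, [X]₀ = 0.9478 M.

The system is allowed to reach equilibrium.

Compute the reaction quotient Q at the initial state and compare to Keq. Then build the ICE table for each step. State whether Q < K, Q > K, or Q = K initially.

Q₀ = 3.192; Q > K (proceeds reverse)

Q₀ = 3.192 vs Keq = 0.003003 ⇒ Q>K, reverse
Step 1:
                   M          D          L          X
  I          0.02192     0.4795     0.0546     0.9478
  C          0.03891   -0.02594   -0.03891   -0.02594
  E          0.06083     0.4536    0.01569     0.9219
  solve Keq expr → x = -0.01297; check Q = 0.003003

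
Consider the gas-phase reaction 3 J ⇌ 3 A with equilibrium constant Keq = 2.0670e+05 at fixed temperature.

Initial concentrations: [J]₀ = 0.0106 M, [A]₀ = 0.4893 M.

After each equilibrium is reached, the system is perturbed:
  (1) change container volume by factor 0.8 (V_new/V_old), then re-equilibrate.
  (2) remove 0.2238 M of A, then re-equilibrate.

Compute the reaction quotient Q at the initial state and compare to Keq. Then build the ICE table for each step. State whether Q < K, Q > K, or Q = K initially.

Q₀ = 9.8358e+04; Q < K (proceeds forward)

Q₀ = 9.8358e+04 vs Keq = 2.0670e+05 ⇒ Q<K, forward
Step 1:
                    J           A
  init         0.0106      0.4893
  Δ         -0.002286    0.002286
  eq         0.008314      0.4916
  solve Keq expr → x = 7.6194e-04; check Q = 2.0670e+05
Then change container volume by factor 0.8 (V_new/V_old).
Step 2:
                    J           A
  init        0.01039      0.6145
  Δ                 0           0
  eq          0.01039      0.6145
  solve Keq expr → x = 0; check Q = 2.0670e+05
Then remove 0.2238 M of A.
Step 3:
                    J           A
  init        0.01039      0.3907
  Δ         -0.003722    0.003722
  eq         0.006671      0.3944
  solve Keq expr → x = 0.001241; check Q = 2.0670e+05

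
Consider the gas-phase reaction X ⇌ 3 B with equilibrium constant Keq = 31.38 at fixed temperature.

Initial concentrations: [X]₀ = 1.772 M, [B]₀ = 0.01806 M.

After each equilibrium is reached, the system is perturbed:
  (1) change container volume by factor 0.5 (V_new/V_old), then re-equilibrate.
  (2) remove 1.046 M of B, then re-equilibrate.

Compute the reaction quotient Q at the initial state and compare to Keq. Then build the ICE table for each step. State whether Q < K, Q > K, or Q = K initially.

Q₀ = 3.3242e-06; Q < K (proceeds forward)

Q₀ = 3.3242e-06 vs Keq = 31.38 ⇒ Q<K, forward
Step 1:
                   X          B
  I            1.772    0.01806
  C          -0.9706      2.912
  E           0.8014       2.93
  solve Keq expr → x = 0.9706; check Q = 31.38
Then change container volume by factor 0.5 (V_new/V_old).
Step 2:
                   X          B
  I            1.603       5.86
  C           0.5877     -1.763
  E            2.191      4.096
  solve Keq expr → x = -0.5877; check Q = 31.38
Then remove 1.046 M of B.
Step 3:
                   X          B
  I            2.191       3.05
  C          -0.2864     0.8591
  E            1.904       3.91
  solve Keq expr → x = 0.2864; check Q = 31.38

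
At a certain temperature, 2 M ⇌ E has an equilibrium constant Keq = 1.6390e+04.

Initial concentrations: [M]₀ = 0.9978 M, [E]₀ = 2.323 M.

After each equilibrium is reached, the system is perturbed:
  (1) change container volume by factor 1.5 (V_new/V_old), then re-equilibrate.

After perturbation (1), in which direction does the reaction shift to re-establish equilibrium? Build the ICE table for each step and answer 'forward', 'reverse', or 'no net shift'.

Q₀ = 2.333 vs Keq = 1.6390e+04 ⇒ Q<K, forward
Step 1:
                   M          E
  init        0.9978      2.323
  Δ          -0.9847     0.4923
  eq         0.01311      2.815
  solve Keq expr → x = 0.4923; check Q = 1.6390e+04
Then change container volume by factor 1.5 (V_new/V_old).
Step 2:
                   M          E
  init      0.008737      1.877
  Δ         0.001961 -9.8045e-04
  eq          0.0107      1.876
  solve Keq expr → x = -9.8045e-04; check Q = 1.6390e+04

Direction: reverse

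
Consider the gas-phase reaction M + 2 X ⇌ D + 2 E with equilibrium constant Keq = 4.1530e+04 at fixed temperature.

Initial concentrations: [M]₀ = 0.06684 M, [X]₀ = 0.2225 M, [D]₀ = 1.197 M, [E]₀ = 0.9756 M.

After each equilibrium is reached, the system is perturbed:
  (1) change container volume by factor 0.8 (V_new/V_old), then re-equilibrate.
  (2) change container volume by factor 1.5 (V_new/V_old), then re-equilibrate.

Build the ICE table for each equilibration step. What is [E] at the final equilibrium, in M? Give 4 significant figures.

Q₀ = 344.3 vs Keq = 4.1530e+04 ⇒ Q<K, forward
Step 1:
                    M           X           D           E
  Initial     0.06684      0.2225       1.197      0.9756
  Change      -0.0629     -0.1258      0.0629      0.1258
  Equil      0.003936     0.09669        1.26       1.101
  solve Keq expr → x = 0.0629; check Q = 4.1530e+04
Then change container volume by factor 0.8 (V_new/V_old).
Step 2:
                    M           X           D           E
  Initial     0.00492      0.1209       1.575       1.377
  Change            0           0           0           0
  Equil       0.00492      0.1209       1.575       1.377
  solve Keq expr → x = 0; check Q = 4.1530e+04
Then change container volume by factor 1.5 (V_new/V_old).
Step 3:
                    M           X           D           E
  Initial     0.00328     0.08058        1.05      0.9178
  Change            0           0           0           0
  Equil       0.00328     0.08058        1.05      0.9178
  solve Keq expr → x = 0; check Q = 4.1530e+04

[E]_eq = 0.9178 M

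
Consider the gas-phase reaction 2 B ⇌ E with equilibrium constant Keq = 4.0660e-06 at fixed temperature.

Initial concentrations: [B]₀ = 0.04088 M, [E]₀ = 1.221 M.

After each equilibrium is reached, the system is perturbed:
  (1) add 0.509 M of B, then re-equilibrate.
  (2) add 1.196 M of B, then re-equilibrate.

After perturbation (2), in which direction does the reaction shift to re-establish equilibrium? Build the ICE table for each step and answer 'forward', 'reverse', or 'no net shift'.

Q₀ = 730.6 vs Keq = 4.0660e-06 ⇒ Q>K, reverse
Step 1:
                    B           E
  Initial     0.04088       1.221
  Change        2.442      -1.221
  Equil         2.483  2.5065e-05
  solve Keq expr → x = -1.221; check Q = 4.0660e-06
Then add 0.509 M of B.
Step 2:
                    B           E
  Initial       2.992  2.5065e-05
  Change  -2.2660e-05  1.1330e-05
  Equil         2.992  3.6394e-05
  solve Keq expr → x = 1.1330e-05; check Q = 4.0660e-06
Then add 1.196 M of B.
Step 3:
                    B           E
  Initial       4.188  3.6394e-05
  Change  -6.9823e-05  3.4912e-05
  Equil         4.188  7.1306e-05
  solve Keq expr → x = 3.4912e-05; check Q = 4.0660e-06

Direction: forward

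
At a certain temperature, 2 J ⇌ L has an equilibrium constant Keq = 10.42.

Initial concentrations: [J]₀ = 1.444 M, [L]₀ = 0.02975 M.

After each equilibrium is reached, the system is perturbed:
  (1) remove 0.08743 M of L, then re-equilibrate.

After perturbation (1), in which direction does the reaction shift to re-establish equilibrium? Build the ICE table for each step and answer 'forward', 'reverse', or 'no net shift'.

Q₀ = 0.01427 vs Keq = 10.42 ⇒ Q<K, forward
Step 1:
                   J          L
  init         1.444    0.02975
  Δ           -1.198     0.5992
  eq          0.2457     0.6289
  solve Keq expr → x = 0.5992; check Q = 10.42
Then remove 0.08743 M of L.
Step 2:
                   J          L
  init        0.2457     0.5415
  Δ         -0.01603   0.008017
  eq          0.2296     0.5495
  solve Keq expr → x = 0.008017; check Q = 10.42

Direction: forward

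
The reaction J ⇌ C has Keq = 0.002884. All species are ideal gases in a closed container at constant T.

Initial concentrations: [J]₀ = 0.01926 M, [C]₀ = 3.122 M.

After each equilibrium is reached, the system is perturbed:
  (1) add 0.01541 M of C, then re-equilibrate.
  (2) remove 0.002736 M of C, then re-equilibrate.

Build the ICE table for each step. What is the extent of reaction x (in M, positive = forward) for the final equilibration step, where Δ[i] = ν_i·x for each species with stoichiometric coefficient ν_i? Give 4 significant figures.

x = 0.002728 M

Q₀ = 162.1 vs Keq = 0.002884 ⇒ Q>K, reverse
Step 1:
                  J         C
  Initial   0.01926     3.122
  Change      3.113    -3.113
  Equil       3.132  0.009033
  solve Keq expr → x = -3.113; check Q = 0.002884
Then add 0.01541 M of C.
Step 2:
                  J         C
  Initial     3.132   0.02444
  Change    0.01537  -0.01537
  Equil       3.148  0.009078
  solve Keq expr → x = -0.01537; check Q = 0.002884
Then remove 0.002736 M of C.
Step 3:
                  J         C
  Initial     3.148  0.006342
  Change  -0.002728  0.002728
  Equil       3.145   0.00907
  solve Keq expr → x = 0.002728; check Q = 0.002884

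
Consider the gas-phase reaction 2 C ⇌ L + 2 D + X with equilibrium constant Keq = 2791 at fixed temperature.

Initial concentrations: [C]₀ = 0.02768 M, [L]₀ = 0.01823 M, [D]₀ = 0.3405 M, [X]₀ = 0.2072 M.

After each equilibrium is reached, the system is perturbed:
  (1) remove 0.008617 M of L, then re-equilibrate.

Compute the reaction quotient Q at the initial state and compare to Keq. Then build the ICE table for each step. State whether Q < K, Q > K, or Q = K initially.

Q₀ = 0.5716; Q < K (proceeds forward)

Q₀ = 0.5716 vs Keq = 2791 ⇒ Q<K, forward
Step 1:
                    C           L           D           X
  I           0.02768     0.01823      0.3405      0.2072
  C           -0.0271     0.01355      0.0271     0.01355
  E        5.8279e-04     0.03178      0.3676      0.2207
  solve Keq expr → x = 0.01355; check Q = 2791
Then remove 0.008617 M of L.
Step 2:
                    C           L           D           X
  I        5.8279e-04     0.02316      0.3676      0.2207
  C       -8.4632e-05  4.2316e-05  8.4632e-05  4.2316e-05
  E        4.9815e-04      0.0232      0.3677      0.2208
  solve Keq expr → x = 4.2316e-05; check Q = 2791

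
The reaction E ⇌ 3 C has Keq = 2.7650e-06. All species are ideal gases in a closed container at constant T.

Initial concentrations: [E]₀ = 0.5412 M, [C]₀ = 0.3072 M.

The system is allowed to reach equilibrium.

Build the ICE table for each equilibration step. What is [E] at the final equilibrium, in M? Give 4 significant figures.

Q₀ = 0.05357 vs Keq = 2.7650e-06 ⇒ Q>K, reverse
Step 1:
                   E          C
  init        0.5412     0.3072
  Δ          0.09837    -0.2951
  eq          0.6396    0.01209
  solve Keq expr → x = -0.09837; check Q = 2.7650e-06

[E]_eq = 0.6396 M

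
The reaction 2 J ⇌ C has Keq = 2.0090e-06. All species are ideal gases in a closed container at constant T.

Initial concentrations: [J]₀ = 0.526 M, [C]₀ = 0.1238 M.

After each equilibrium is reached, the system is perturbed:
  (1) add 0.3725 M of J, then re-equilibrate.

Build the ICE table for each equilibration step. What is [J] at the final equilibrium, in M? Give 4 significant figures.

[J]_eq = 1.146 M

Q₀ = 0.4475 vs Keq = 2.0090e-06 ⇒ Q>K, reverse
Step 1:
                  J         C
  I           0.526    0.1238
  C          0.2476   -0.1238
  E          0.7736 1.2023e-06
  solve Keq expr → x = -0.1238; check Q = 2.0090e-06
Then add 0.3725 M of J.
Step 2:
                  J         C
  I           1.146 1.2023e-06
  C       -2.8732e-06 1.4366e-06
  E           1.146 2.6389e-06
  solve Keq expr → x = 1.4366e-06; check Q = 2.0090e-06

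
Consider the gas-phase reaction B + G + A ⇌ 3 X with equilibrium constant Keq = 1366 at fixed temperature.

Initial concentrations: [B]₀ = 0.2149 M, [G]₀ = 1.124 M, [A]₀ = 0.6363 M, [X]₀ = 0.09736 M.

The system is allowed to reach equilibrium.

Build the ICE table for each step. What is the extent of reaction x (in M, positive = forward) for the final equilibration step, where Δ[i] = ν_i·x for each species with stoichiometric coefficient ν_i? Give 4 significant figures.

Q₀ = 0.006005 vs Keq = 1366 ⇒ Q<K, forward
Step 1:
                    B           G           A           X
  I            0.2149       1.124      0.6363     0.09736
  C           -0.2141     -0.2141     -0.2141      0.6424
  E        7.7148e-04      0.9099      0.4222      0.7397
  solve Keq expr → x = 0.2141; check Q = 1366

x = 0.2141 M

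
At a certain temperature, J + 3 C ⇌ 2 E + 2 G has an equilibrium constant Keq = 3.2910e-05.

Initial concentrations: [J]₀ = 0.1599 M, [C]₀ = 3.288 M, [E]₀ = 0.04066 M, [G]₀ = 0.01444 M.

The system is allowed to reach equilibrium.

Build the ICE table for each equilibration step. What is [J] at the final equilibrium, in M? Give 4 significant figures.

Q₀ = 6.0649e-08 vs Keq = 3.2910e-05 ⇒ Q<K, forward
Step 1:
                  J         C         E         G
  Initial    0.1599     3.288   0.04066   0.01444
  Change    -0.0396   -0.1188   0.07921   0.07921
  Equil      0.1203     3.169    0.1199   0.09365
  solve Keq expr → x = 0.0396; check Q = 3.2910e-05

[J]_eq = 0.1203 M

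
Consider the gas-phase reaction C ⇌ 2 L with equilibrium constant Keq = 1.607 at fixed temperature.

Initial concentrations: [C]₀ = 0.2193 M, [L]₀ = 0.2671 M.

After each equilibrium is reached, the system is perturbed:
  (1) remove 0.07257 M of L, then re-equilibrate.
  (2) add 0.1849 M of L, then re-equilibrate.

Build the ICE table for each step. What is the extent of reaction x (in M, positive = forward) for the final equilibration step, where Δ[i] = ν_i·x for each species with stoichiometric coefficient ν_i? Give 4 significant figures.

x = -0.04935 M

Q₀ = 0.3253 vs Keq = 1.607 ⇒ Q<K, forward
Step 1:
                   C          L
  Initial     0.2193     0.2671
  Change    -0.09232     0.1846
  Equil        0.127     0.4517
  solve Keq expr → x = 0.09232; check Q = 1.607
Then remove 0.07257 M of L.
Step 2:
                   C          L
  Initial      0.127     0.3792
  Change    -0.01885     0.0377
  Equil       0.1081     0.4169
  solve Keq expr → x = 0.01885; check Q = 1.607
Then add 0.1849 M of L.
Step 3:
                   C          L
  Initial     0.1081     0.6018
  Change     0.04935    -0.0987
  Equil       0.1575     0.5031
  solve Keq expr → x = -0.04935; check Q = 1.607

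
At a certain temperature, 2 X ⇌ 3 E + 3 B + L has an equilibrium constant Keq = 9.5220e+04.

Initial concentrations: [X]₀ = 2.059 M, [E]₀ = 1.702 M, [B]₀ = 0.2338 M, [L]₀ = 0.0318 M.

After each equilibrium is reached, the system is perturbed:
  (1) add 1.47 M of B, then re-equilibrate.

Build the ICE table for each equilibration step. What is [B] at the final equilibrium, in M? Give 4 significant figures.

Q₀ = 4.7264e-04 vs Keq = 9.5220e+04 ⇒ Q<K, forward
Step 1:
                   X          E          B          L
  I            2.059      1.702     0.2338     0.0318
  C           -1.892      2.838      2.838      0.946
  E           0.1669       4.54      3.072     0.9778
  solve Keq expr → x = 0.946; check Q = 9.5220e+04
Then add 1.47 M of B.
Step 2:
                   X          E          B          L
  I           0.1669       4.54      4.542     0.9778
  C          0.09804    -0.1471    -0.1471   -0.04902
  E            0.265      4.393      4.395     0.9288
  solve Keq expr → x = -0.04902; check Q = 9.5220e+04

[B]_eq = 4.395 M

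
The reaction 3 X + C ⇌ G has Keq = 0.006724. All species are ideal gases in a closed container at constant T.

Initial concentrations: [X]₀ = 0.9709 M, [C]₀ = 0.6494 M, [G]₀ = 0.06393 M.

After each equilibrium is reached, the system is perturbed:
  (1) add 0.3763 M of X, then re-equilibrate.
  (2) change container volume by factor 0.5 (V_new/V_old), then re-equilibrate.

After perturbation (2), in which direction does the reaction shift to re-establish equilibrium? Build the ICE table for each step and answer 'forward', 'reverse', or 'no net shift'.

Direction: forward

Q₀ = 0.1076 vs Keq = 0.006724 ⇒ Q>K, reverse
Step 1:
                  X         C         G
  I          0.9709    0.6494   0.06393
  C          0.1706   0.05687  -0.05687
  E           1.141    0.7063  0.007064
  solve Keq expr → x = -0.05687; check Q = 0.006724
Then add 0.3763 M of X.
Step 2:
                  X         C         G
  I           1.518    0.7063  0.007064
  C        -0.02558 -0.008526  0.008526
  E           1.492    0.6977   0.01559
  solve Keq expr → x = 0.008526; check Q = 0.006724
Then change container volume by factor 0.5 (V_new/V_old).
Step 3:
                  X         C         G
  I           2.984     1.395   0.03118
  C          -0.367   -0.1223    0.1223
  E           2.617     1.273    0.1535
  solve Keq expr → x = 0.1223; check Q = 0.006724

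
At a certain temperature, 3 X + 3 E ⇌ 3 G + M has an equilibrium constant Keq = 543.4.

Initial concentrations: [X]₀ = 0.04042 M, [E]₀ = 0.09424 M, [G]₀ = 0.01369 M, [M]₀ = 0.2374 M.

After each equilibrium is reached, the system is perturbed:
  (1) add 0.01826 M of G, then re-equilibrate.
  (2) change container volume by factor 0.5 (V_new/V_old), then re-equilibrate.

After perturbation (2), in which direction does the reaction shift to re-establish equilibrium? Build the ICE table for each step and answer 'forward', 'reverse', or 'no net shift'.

Q₀ = 11.02 vs Keq = 543.4 ⇒ Q<K, forward
Step 1:
                  X         E         G         M
  Initial   0.04042   0.09424   0.01369    0.2374
  Change   -0.01403  -0.01403   0.01403  0.004676
  Equil     0.02639   0.08021   0.02772    0.2421
  solve Keq expr → x = 0.004676; check Q = 543.4
Then add 0.01826 M of G.
Step 2:
                  X         E         G         M
  Initial   0.02639   0.08021   0.04598    0.2421
  Change   0.007278  0.007278 -0.007278 -0.002426
  Equil     0.03367   0.08749    0.0387    0.2397
  solve Keq expr → x = -0.002426; check Q = 543.4
Then change container volume by factor 0.5 (V_new/V_old).
Step 3:
                  X         E         G         M
  Initial   0.06734     0.175    0.0774    0.4793
  Change   -0.01334  -0.01334   0.01334  0.004446
  Equil       0.054    0.1616   0.09074    0.4837
  solve Keq expr → x = 0.004446; check Q = 543.4

Direction: forward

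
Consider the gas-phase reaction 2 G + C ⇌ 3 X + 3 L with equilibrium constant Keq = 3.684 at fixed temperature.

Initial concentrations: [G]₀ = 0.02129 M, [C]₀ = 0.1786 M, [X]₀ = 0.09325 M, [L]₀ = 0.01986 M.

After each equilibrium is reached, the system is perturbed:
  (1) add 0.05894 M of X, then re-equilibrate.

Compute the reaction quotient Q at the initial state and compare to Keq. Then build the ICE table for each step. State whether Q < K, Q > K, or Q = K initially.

Q₀ = 7.8461e-05 vs Keq = 3.684 ⇒ Q<K, forward
Step 1:
                  G         C         X         L
  Initial   0.02129    0.1786   0.09325   0.01986
  Change   -0.02065  -0.01033   0.03098   0.03098
  Equil   6.3747e-04    0.1683    0.1242   0.05084
  solve Keq expr → x = 0.01033; check Q = 3.684
Then add 0.05894 M of X.
Step 2:
                  G         C         X         L
  Initial 6.3747e-04    0.1683    0.1832   0.05084
  Change  4.7278e-04 2.3639e-04 -7.0917e-04 -7.0917e-04
  Equil     0.00111    0.1685    0.1825   0.05013
  solve Keq expr → x = -2.3639e-04; check Q = 3.684

Q₀ = 7.8461e-05; Q < K (proceeds forward)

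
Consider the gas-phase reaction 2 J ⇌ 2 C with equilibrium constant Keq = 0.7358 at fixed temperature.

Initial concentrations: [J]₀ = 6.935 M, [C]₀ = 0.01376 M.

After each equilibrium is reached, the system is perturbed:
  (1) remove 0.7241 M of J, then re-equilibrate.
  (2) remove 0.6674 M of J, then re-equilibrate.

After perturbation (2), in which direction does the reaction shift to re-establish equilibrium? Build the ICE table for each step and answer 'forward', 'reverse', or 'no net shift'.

Q₀ = 3.9368e-06 vs Keq = 0.7358 ⇒ Q<K, forward
Step 1:
                    J           C
  I             6.935     0.01376
  C            -3.195       3.195
  E              3.74       3.208
  solve Keq expr → x = 1.597; check Q = 0.7358
Then remove 0.7241 M of J.
Step 2:
                    J           C
  I             3.016       3.208
  C            0.3343     -0.3343
  E             3.351       2.874
  solve Keq expr → x = -0.1672; check Q = 0.7358
Then remove 0.6674 M of J.
Step 3:
                    J           C
  I             2.683       2.874
  C            0.3082     -0.3082
  E             2.991       2.566
  solve Keq expr → x = -0.1541; check Q = 0.7358

Direction: reverse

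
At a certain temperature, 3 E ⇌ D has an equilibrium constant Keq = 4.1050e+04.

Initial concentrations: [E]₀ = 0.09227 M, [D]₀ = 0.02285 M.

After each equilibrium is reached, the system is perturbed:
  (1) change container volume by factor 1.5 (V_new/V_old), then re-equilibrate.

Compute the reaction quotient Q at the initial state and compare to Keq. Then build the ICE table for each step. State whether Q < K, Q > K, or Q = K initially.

Q₀ = 29.09 vs Keq = 4.1050e+04 ⇒ Q<K, forward
Step 1:
                   E          D
  I          0.09227    0.02285
  C         -0.08159     0.0272
  E          0.01068    0.05005
  solve Keq expr → x = 0.0272; check Q = 4.1050e+04
Then change container volume by factor 1.5 (V_new/V_old).
Step 2:
                   E          D
  I         0.007122    0.03336
  C         0.002143 -7.1444e-04
  E         0.009265    0.03265
  solve Keq expr → x = -7.1444e-04; check Q = 4.1050e+04

Q₀ = 29.09; Q < K (proceeds forward)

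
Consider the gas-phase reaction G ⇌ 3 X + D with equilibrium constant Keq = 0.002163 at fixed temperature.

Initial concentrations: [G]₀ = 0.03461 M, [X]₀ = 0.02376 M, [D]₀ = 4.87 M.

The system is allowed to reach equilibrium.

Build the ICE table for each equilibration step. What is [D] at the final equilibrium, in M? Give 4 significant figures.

Q₀ = 0.001887 vs Keq = 0.002163 ⇒ Q<K, forward
Step 1:
                  G         X         D
  Initial   0.03461   0.02376      4.87
  Change  -3.4063e-04  0.001022 3.4063e-04
  Equil     0.03427   0.02478      4.87
  solve Keq expr → x = 3.4063e-04; check Q = 0.002163

[D]_eq = 4.87 M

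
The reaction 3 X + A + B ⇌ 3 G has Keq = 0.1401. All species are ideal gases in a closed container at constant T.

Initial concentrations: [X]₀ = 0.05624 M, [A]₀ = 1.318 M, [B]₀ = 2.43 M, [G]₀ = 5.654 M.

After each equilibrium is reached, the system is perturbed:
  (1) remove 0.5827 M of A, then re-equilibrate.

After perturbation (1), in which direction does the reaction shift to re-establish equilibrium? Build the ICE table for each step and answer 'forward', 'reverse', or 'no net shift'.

Q₀ = 3.1726e+05 vs Keq = 0.1401 ⇒ Q>K, reverse
Step 1:
                  X         A         B         G
  I         0.05624     1.318      2.43     5.654
  C           2.774    0.9246    0.9246    -2.774
  E            2.83     2.243     3.355      2.88
  solve Keq expr → x = -0.9246; check Q = 0.1401
Then remove 0.5827 M of A.
Step 2:
                  X         A         B         G
  I            2.83      1.66     3.355      2.88
  C          0.1254    0.0418    0.0418   -0.1254
  E           2.956     1.702     3.396     2.755
  solve Keq expr → x = -0.0418; check Q = 0.1401

Direction: reverse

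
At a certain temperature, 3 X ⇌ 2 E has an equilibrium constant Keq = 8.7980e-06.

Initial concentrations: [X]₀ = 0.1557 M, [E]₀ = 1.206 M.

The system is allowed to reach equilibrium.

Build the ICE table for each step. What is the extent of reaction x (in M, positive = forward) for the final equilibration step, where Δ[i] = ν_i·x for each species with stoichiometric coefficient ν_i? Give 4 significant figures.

Q₀ = 385.3 vs Keq = 8.7980e-06 ⇒ Q>K, reverse
Step 1:
                  X         E
  Initial    0.1557     1.206
  Change      1.797    -1.198
  Equil       1.953  0.008093
  solve Keq expr → x = -0.599; check Q = 8.7980e-06

x = -0.599 M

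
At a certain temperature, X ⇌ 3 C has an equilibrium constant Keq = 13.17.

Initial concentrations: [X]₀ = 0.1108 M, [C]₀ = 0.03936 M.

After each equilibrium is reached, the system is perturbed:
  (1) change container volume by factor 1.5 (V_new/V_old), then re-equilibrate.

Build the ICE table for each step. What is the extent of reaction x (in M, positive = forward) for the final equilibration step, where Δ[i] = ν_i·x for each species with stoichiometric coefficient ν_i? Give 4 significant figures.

Q₀ = 5.5033e-04 vs Keq = 13.17 ⇒ Q<K, forward
Step 1:
                    X           C
  I            0.1108     0.03936
  C           -0.1072      0.3217
  E          0.003573       0.361
  solve Keq expr → x = 0.1072; check Q = 13.17
Then change container volume by factor 1.5 (V_new/V_old).
Step 2:
                    X           C
  I          0.002382      0.2407
  C         -0.001272    0.003817
  E           0.00111      0.2445
  solve Keq expr → x = 0.001272; check Q = 13.17

x = 0.001272 M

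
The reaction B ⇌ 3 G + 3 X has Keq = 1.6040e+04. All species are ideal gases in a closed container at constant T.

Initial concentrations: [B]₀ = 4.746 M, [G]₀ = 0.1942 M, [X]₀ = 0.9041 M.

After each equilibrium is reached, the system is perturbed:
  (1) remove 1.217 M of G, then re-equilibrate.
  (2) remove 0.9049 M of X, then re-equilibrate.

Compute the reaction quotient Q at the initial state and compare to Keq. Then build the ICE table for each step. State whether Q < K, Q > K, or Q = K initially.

Q₀ = 0.00114; Q < K (proceeds forward)

Q₀ = 0.00114 vs Keq = 1.6040e+04 ⇒ Q<K, forward
Step 1:
                   B          G          X
  Initial      4.746     0.1942     0.9041
  Change      -1.822      5.467      5.467
  Equil        2.924      5.661      6.371
  solve Keq expr → x = 1.822; check Q = 1.6040e+04
Then remove 1.217 M of G.
Step 2:
                   B          G          X
  Initial      2.924      4.444      6.371
  Change     -0.2016     0.6047     0.6047
  Equil        2.722      5.048      6.975
  solve Keq expr → x = 0.2016; check Q = 1.6040e+04
Then remove 0.9049 M of X.
Step 3:
                   B          G          X
  Initial      2.722      5.048       6.07
  Change     -0.1178     0.3533     0.3533
  Equil        2.605      5.402      6.424
  solve Keq expr → x = 0.1178; check Q = 1.6040e+04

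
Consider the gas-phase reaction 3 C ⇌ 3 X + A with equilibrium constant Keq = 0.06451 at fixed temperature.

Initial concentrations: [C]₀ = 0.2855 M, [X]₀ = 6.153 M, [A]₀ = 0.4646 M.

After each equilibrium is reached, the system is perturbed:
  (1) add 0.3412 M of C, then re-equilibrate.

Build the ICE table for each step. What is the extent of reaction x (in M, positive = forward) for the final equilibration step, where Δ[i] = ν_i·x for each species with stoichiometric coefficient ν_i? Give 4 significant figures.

Q₀ = 4651 vs Keq = 0.06451 ⇒ Q>K, reverse
Step 1:
                    C           X           A
  I            0.2855       6.153      0.4646
  C             1.385      -1.385     -0.4618
  E             1.671       4.768    0.002777
  solve Keq expr → x = -0.4618; check Q = 0.06451
Then add 0.3412 M of C.
Step 2:
                    C           X           A
  I             2.012       4.768    0.002777
  C         -0.006032    0.006032    0.002011
  E             2.006       4.774    0.004788
  solve Keq expr → x = 0.002011; check Q = 0.06451

x = 0.002011 M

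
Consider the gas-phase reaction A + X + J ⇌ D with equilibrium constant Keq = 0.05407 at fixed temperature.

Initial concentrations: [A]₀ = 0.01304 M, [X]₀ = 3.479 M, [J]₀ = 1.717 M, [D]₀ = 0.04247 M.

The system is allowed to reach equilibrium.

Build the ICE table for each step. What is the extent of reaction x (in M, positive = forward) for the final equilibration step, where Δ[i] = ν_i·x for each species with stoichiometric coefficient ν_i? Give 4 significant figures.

x = -0.02866 M

Q₀ = 0.5452 vs Keq = 0.05407 ⇒ Q>K, reverse
Step 1:
                   A          X          J          D
  Initial    0.01304      3.479      1.717    0.04247
  Change     0.02866    0.02866    0.02866   -0.02866
  Equil       0.0417      3.508      1.746    0.01381
  solve Keq expr → x = -0.02866; check Q = 0.05407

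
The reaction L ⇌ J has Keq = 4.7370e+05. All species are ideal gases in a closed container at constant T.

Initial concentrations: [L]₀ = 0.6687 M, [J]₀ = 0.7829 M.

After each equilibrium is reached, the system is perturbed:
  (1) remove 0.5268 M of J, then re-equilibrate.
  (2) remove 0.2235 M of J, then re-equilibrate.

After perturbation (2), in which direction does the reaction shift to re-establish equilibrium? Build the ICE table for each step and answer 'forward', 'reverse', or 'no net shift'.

Q₀ = 1.171 vs Keq = 4.7370e+05 ⇒ Q<K, forward
Step 1:
                  L         J
  Initial    0.6687    0.7829
  Change    -0.6687    0.6687
  Equil   3.0644e-06     1.452
  solve Keq expr → x = 0.6687; check Q = 4.7370e+05
Then remove 0.5268 M of J.
Step 2:
                  L         J
  Initial 3.0644e-06    0.9248
  Change  -1.1121e-06 1.1121e-06
  Equil   1.9523e-06    0.9248
  solve Keq expr → x = 1.1121e-06; check Q = 4.7370e+05
Then remove 0.2235 M of J.
Step 3:
                  L         J
  Initial 1.9523e-06    0.7013
  Change  -4.7182e-07 4.7182e-07
  Equil   1.4805e-06    0.7013
  solve Keq expr → x = 4.7182e-07; check Q = 4.7370e+05

Direction: forward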